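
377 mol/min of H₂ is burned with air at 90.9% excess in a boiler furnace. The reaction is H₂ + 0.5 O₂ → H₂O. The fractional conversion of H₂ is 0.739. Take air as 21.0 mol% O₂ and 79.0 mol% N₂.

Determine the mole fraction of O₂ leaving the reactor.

0.113

Stoichiometric O₂ = 0.5 × 377 = 188.5 mol/min; O₂ fed = 188.5 × 1.909 = 359.8 mol/min.
N₂ fed = 359.8 × 79/21 = 1354 mol/min.
Fuel reacted = 0.739 × 377 → ξ = 278.6 mol/min.
Outlet (n = n₀ + ν ξ):
  H₂: 377 − 1(278.6) = 98.4
  O₂: 359.8 − 0.5(278.6) = 220.5
  N₂: 1354 (inert)
  H₂O: 0 + 1(278.6) = 278.6
Total out = 1951 mol/min; y_O₂ = 220.5 / 1951 = 0.113.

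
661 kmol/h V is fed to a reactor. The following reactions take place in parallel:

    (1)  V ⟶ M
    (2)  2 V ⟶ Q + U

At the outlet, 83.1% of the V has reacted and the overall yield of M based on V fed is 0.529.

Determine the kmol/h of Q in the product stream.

99.8 kmol/h

Yield of M: 1ξ₁ / 661 = 0.529 → ξ₁ = 349.7 kmol/h.
Conversion of V: 1ξ₁ + 2ξ₂ = 0.831 × 661 = 549.3 → ξ₂ = 99.81 kmol/h.
Outlet amounts (n = n₀ + Σ ν·ξ):
  V: 661 − 1(349.7) − 2(99.81) = 111.7
  M: 0 + 1(349.7) = 349.7
  Q: 0 + 1(99.81) = 99.81
  U: 0 + 1(99.81) = 99.81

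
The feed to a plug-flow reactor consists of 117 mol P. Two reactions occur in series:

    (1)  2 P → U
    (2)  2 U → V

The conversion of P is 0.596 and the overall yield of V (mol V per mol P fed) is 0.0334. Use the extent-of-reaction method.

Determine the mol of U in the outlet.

Conversion of P: P consumed = 2ξ₁ = 0.596 × 117 → ξ₁ = 34.87 mol.
Yield of V: 1ξ₂ / 117 = 0.0334 → ξ₂ = 3.908 mol.
Outlet amounts (n = n₀ + Σ ν·ξ):
  P: 117 − 2(34.87) = 47.27
  U: 0 + 1(34.87) − 2(3.908) = 27.05
  V: 0 + 1(3.908) = 3.908

27.1 mol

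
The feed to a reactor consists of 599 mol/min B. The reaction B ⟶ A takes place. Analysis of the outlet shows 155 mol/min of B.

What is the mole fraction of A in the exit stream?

For B: n = n₀ − 1ξ → 155 = 599 − 1ξ, giving ξ = 444 mol/min.
Outlet amounts (n = n₀ + ν ξ):
  B: 599 − 1(444) = 155
  A: 0 + 1(444) = 444
Total out = 599 mol/min; y_A = 444 / 599 = 0.7412.

0.741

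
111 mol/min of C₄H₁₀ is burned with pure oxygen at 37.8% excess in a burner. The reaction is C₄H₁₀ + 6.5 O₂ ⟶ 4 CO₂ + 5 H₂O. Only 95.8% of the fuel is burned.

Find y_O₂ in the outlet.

Stoichiometric O₂ = 6.5 × 111 = 721.5 mol/min; O₂ fed = 721.5 × 1.378 = 994.2 mol/min.
Fuel reacted = 0.958 × 111 → ξ = 106.3 mol/min.
Outlet (n = n₀ + ν ξ):
  C₄H₁₀: 111 − 1(106.3) = 4.662
  O₂: 994.2 − 6.5(106.3) = 303
  CO₂: 0 + 4(106.3) = 425.4
  H₂O: 0 + 5(106.3) = 531.7
Total out = 1265 mol/min; y_O₂ = 303 / 1265 = 0.2396.

0.24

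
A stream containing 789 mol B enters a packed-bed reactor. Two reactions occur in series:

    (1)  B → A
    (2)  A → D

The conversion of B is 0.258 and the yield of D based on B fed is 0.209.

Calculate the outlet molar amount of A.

Conversion of B: B consumed = 1ξ₁ = 0.258 × 789 → ξ₁ = 203.6 mol.
Yield of D: 1ξ₂ / 789 = 0.209 → ξ₂ = 164.9 mol.
Outlet amounts (n = n₀ + Σ ν·ξ):
  B: 789 − 1(203.6) = 585.4
  A: 0 + 1(203.6) − 1(164.9) = 38.66
  D: 0 + 1(164.9) = 164.9

38.7 mol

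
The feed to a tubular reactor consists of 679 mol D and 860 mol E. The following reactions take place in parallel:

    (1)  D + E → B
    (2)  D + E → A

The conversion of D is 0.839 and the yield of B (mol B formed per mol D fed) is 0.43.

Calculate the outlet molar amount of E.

Yield of B: 1ξ₁ / 679 = 0.43 → ξ₁ = 292 mol.
Conversion of D: 1ξ₁ + 1ξ₂ = 0.839 × 679 = 569.7 → ξ₂ = 277.7 mol.
Outlet amounts (n = n₀ + Σ ν·ξ):
  D: 679 − 1(292) − 1(277.7) = 109.3
  E: 860 − 1(292) − 1(277.7) = 290.3
  B: 0 + 1(292) = 292
  A: 0 + 1(277.7) = 277.7

290 mol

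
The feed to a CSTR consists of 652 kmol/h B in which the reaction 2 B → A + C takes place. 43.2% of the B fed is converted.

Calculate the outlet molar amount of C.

B reacted = 0.432 × 652 = 281.7 kmol/h; ν_B = −2, so ξ = 281.7/2 = 140.8 kmol/h.
Outlet amounts (n = n₀ + ν ξ):
  B: 652 − 2(140.8) = 370.3
  A: 0 + 1(140.8) = 140.8
  C: 0 + 1(140.8) = 140.8

141 kmol/h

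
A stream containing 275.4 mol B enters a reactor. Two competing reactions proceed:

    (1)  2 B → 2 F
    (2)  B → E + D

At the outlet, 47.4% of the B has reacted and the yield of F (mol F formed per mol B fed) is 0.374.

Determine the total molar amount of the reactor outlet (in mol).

Yield of F: 2ξ₁ / 275.4 = 0.374 → ξ₁ = 51.5 mol.
Conversion of B: 2ξ₁ + 1ξ₂ = 0.474 × 275.4 = 130.5 → ξ₂ = 27.54 mol.
Outlet amounts (n = n₀ + Σ ν·ξ):
  B: 275.4 − 2(51.5) − 1(27.54) = 144.9
  F: 0 + 2(51.5) = 103
  E: 0 + 1(27.54) = 27.54
  D: 0 + 1(27.54) = 27.54
Total out = 144.9 + 103 + 27.54 + 27.54 = 302.9 mol.

303 mol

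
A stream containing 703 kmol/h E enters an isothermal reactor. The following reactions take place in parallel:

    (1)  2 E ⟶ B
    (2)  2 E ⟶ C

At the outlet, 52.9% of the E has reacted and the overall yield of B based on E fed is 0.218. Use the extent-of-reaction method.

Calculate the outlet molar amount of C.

32.7 kmol/h

Yield of B: 1ξ₁ / 703 = 0.218 → ξ₁ = 153.3 kmol/h.
Conversion of E: 2ξ₁ + 2ξ₂ = 0.529 × 703 = 371.9 → ξ₂ = 32.69 kmol/h.
Outlet amounts (n = n₀ + Σ ν·ξ):
  E: 703 − 2(153.3) − 2(32.69) = 331.1
  B: 0 + 1(153.3) = 153.3
  C: 0 + 1(32.69) = 32.69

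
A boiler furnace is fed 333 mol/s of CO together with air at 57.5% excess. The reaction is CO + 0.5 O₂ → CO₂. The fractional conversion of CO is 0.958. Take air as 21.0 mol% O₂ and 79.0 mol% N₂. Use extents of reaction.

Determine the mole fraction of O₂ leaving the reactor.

Stoichiometric O₂ = 0.5 × 333 = 166.5 mol/s; O₂ fed = 166.5 × 1.575 = 262.2 mol/s.
N₂ fed = 262.2 × 79/21 = 986.5 mol/s.
Fuel reacted = 0.958 × 333 → ξ = 319 mol/s.
Outlet (n = n₀ + ν ξ):
  CO: 333 − 1(319) = 13.99
  O₂: 262.2 − 0.5(319) = 102.7
  N₂: 986.5 (inert)
  CO₂: 0 + 1(319) = 319
Total out = 1422 mol/s; y_O₂ = 102.7 / 1422 = 0.07223.

0.0722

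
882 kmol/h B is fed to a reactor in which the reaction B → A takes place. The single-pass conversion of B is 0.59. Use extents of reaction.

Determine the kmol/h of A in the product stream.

B reacted = 0.59 × 882 = 520.4 kmol/h; ν_B = −1, so ξ = 520.4/1 = 520.4 kmol/h.
Outlet amounts (n = n₀ + ν ξ):
  B: 882 − 1(520.4) = 361.6
  A: 0 + 1(520.4) = 520.4

520 kmol/h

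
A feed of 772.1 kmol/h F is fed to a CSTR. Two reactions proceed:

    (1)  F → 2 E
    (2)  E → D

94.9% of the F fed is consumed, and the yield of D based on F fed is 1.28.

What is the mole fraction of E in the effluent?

Conversion of F: F consumed = 1ξ₁ = 0.949 × 772.1 → ξ₁ = 732.7 kmol/h.
Yield of D: 1ξ₂ / 772.1 = 1.28 → ξ₂ = 988.3 kmol/h.
Outlet amounts (n = n₀ + Σ ν·ξ):
  F: 772.1 − 1(732.7) = 39.38
  E: 0 + 2(732.7) − 1(988.3) = 477.2
  D: 0 + 1(988.3) = 988.3
Total out = 1505 kmol/h; y_E = 477.2 / 1505 = 0.3171.

0.317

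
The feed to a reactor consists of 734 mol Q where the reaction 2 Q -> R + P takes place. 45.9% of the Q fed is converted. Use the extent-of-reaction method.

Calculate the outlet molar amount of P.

168 mol

Q reacted = 0.459 × 734 = 336.9 mol; ν_Q = −2, so ξ = 336.9/2 = 168.5 mol.
Outlet amounts (n = n₀ + ν ξ):
  Q: 734 − 2(168.5) = 397.1
  R: 0 + 1(168.5) = 168.5
  P: 0 + 1(168.5) = 168.5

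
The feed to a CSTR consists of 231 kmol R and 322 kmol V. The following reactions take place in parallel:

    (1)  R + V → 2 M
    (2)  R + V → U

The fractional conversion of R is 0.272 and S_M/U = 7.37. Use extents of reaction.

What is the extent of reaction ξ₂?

ξ₂ = 13.4 kmol

Conversion of R: R consumed = 0.272 × 231 = 62.83 kmol = 1ξ₁ + 1ξ₂.
Selectivity: 2ξ₁ / (1ξ₂) = 7.37 → ξ₁ = 3.685 ξ₂.
Substitute: (1·3.685 + 1) ξ₂ = 62.83 → ξ₂ = 13.41 kmol, ξ₁ = 49.42 kmol.
Outlet amounts (n = n₀ + Σ ν·ξ):
  R: 231 − 1(49.42) − 1(13.41) = 168.2
  V: 322 − 1(49.42) − 1(13.41) = 259.2
  M: 0 + 2(49.42) = 98.84
  U: 0 + 1(13.41) = 13.41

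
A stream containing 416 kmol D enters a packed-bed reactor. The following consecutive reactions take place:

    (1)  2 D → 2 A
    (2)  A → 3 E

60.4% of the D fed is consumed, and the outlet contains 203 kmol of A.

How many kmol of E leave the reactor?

Conversion of D: D consumed = 2ξ₁ = 0.604 × 416 → ξ₁ = 125.6 kmol.
A balance: n_A = 0 + 2ξ₁ − 1ξ₂ = 203 → ξ₂ = (2·125.6 − 203)/1 = 48.26 kmol.
Outlet amounts (n = n₀ + Σ ν·ξ):
  D: 416 − 2(125.6) = 164.7
  A: 0 + 2(125.6) − 1(48.26) = 203
  E: 0 + 3(48.26) = 144.8

145 kmol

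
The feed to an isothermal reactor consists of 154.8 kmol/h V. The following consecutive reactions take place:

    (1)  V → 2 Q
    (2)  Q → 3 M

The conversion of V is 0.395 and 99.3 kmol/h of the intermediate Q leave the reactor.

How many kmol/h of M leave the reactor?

Conversion of V: V consumed = 1ξ₁ = 0.395 × 154.8 → ξ₁ = 61.15 kmol/h.
Q balance: n_Q = 0 + 2ξ₁ − 1ξ₂ = 99.3 → ξ₂ = (2·61.15 − 99.3)/1 = 22.99 kmol/h.
Outlet amounts (n = n₀ + Σ ν·ξ):
  V: 154.8 − 1(61.15) = 93.65
  Q: 0 + 2(61.15) − 1(22.99) = 99.3
  M: 0 + 3(22.99) = 68.98

69 kmol/h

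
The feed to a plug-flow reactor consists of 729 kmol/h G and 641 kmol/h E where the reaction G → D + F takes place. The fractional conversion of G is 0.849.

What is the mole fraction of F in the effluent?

G reacted = 0.849 × 729 = 618.9 kmol/h; ν_G = −1, so ξ = 618.9/1 = 618.9 kmol/h.
Outlet amounts (n = n₀ + ν ξ):
  G: 729 − 1(618.9) = 110.1
  D: 0 + 1(618.9) = 618.9
  F: 0 + 1(618.9) = 618.9
  E: 641 (inert)
Total out = 1989 kmol/h; y_F = 618.9 / 1989 = 0.3112.

0.311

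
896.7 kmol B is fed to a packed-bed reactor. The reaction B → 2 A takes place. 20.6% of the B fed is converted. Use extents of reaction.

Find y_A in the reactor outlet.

0.342

B reacted = 0.206 × 896.7 = 184.7 kmol; ν_B = −1, so ξ = 184.7/1 = 184.7 kmol.
Outlet amounts (n = n₀ + ν ξ):
  B: 896.7 − 1(184.7) = 712
  A: 0 + 2(184.7) = 369.4
Total out = 1081 kmol; y_A = 369.4 / 1081 = 0.3416.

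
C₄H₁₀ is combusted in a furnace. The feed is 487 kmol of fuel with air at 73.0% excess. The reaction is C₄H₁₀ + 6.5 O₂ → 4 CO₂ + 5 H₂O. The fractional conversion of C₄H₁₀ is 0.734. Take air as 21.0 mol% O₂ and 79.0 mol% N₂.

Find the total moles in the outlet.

27100 kmol

Stoichiometric O₂ = 6.5 × 487 = 3166 kmol; O₂ fed = 3166 × 1.730 = 5476 kmol.
N₂ fed = 5476 × 79/21 = 20600 kmol.
Fuel reacted = 0.734 × 487 → ξ = 357.5 kmol.
Outlet (n = n₀ + ν ξ):
  C₄H₁₀: 487 − 1(357.5) = 129.5
  O₂: 5476 − 6.5(357.5) = 3153
  N₂: 20600 (inert)
  CO₂: 0 + 4(357.5) = 1430
  H₂O: 0 + 5(357.5) = 1787
Total out = 129.5 + 3153 + 20600 + 1430 + 1787 = 27100 kmol.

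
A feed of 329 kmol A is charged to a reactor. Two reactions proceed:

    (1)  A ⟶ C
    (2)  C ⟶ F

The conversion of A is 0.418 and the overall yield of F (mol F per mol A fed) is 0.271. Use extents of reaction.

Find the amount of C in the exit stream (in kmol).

Conversion of A: A consumed = 1ξ₁ = 0.418 × 329 → ξ₁ = 137.5 kmol.
Yield of F: 1ξ₂ / 329 = 0.271 → ξ₂ = 89.16 kmol.
Outlet amounts (n = n₀ + Σ ν·ξ):
  A: 329 − 1(137.5) = 191.5
  C: 0 + 1(137.5) − 1(89.16) = 48.36
  F: 0 + 1(89.16) = 89.16

48.4 kmol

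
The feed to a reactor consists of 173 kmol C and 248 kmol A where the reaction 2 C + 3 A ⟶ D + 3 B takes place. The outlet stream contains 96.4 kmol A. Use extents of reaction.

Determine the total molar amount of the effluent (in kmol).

For A: n = n₀ − 3ξ → 96.4 = 248 − 3ξ, giving ξ = 50.53 kmol.
Outlet amounts (n = n₀ + ν ξ):
  C: 173 − 2(50.53) = 71.93
  A: 248 − 3(50.53) = 96.4
  D: 0 + 1(50.53) = 50.53
  B: 0 + 3(50.53) = 151.6
Total out = 71.93 + 96.4 + 50.53 + 151.6 = 370.5 kmol.

370 kmol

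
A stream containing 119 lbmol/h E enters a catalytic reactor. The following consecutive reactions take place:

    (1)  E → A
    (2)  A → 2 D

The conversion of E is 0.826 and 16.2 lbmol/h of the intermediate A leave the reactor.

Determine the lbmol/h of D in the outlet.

164 lbmol/h

Conversion of E: E consumed = 1ξ₁ = 0.826 × 119 → ξ₁ = 98.29 lbmol/h.
A balance: n_A = 0 + 1ξ₁ − 1ξ₂ = 16.2 → ξ₂ = (1·98.29 − 16.2)/1 = 82.09 lbmol/h.
Outlet amounts (n = n₀ + Σ ν·ξ):
  E: 119 − 1(98.29) = 20.71
  A: 0 + 1(98.29) − 1(82.09) = 16.2
  D: 0 + 2(82.09) = 164.2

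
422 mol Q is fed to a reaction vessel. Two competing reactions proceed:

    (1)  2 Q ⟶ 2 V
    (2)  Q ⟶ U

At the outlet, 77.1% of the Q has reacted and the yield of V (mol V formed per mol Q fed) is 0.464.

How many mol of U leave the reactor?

130 mol

Yield of V: 2ξ₁ / 422 = 0.464 → ξ₁ = 97.9 mol.
Conversion of Q: 2ξ₁ + 1ξ₂ = 0.771 × 422 = 325.4 → ξ₂ = 129.6 mol.
Outlet amounts (n = n₀ + Σ ν·ξ):
  Q: 422 − 2(97.9) − 1(129.6) = 96.64
  V: 0 + 2(97.9) = 195.8
  U: 0 + 1(129.6) = 129.6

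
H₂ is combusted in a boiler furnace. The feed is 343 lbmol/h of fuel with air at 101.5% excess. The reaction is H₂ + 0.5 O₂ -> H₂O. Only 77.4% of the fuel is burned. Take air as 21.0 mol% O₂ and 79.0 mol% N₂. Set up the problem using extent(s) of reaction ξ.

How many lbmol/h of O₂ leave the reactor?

Stoichiometric O₂ = 0.5 × 343 = 171.5 lbmol/h; O₂ fed = 171.5 × 2.015 = 345.6 lbmol/h.
N₂ fed = 345.6 × 79/21 = 1300 lbmol/h.
Fuel reacted = 0.774 × 343 → ξ = 265.5 lbmol/h.
Outlet (n = n₀ + ν ξ):
  H₂: 343 − 1(265.5) = 77.52
  O₂: 345.6 − 0.5(265.5) = 212.8
  N₂: 1300 (inert)
  H₂O: 0 + 1(265.5) = 265.5

213 lbmol/h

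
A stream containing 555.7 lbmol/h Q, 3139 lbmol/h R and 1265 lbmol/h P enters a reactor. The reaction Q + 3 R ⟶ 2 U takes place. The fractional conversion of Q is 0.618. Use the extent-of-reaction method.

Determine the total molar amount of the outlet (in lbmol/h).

4270 lbmol/h

Q reacted = 0.618 × 555.7 = 343.4 lbmol/h; ν_Q = −1, so ξ = 343.4/1 = 343.4 lbmol/h.
Outlet amounts (n = n₀ + ν ξ):
  Q: 555.7 − 1(343.4) = 212.3
  R: 3139 − 3(343.4) = 2109
  U: 0 + 2(343.4) = 686.8
  P: 1265 (inert)
Total out = 212.3 + 2109 + 686.8 + 1265 = 4273 lbmol/h.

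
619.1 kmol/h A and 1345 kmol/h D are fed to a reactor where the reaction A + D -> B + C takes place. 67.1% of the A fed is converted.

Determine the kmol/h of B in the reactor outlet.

415 kmol/h

A reacted = 0.671 × 619.1 = 415.4 kmol/h; ν_A = −1, so ξ = 415.4/1 = 415.4 kmol/h.
Outlet amounts (n = n₀ + ν ξ):
  A: 619.1 − 1(415.4) = 203.7
  D: 1345 − 1(415.4) = 929.6
  B: 0 + 1(415.4) = 415.4
  C: 0 + 1(415.4) = 415.4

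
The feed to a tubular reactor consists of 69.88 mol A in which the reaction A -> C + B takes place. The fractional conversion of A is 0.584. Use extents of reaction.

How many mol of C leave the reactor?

40.8 mol

A reacted = 0.584 × 69.88 = 40.81 mol; ν_A = −1, so ξ = 40.81/1 = 40.81 mol.
Outlet amounts (n = n₀ + ν ξ):
  A: 69.88 − 1(40.81) = 29.07
  C: 0 + 1(40.81) = 40.81
  B: 0 + 1(40.81) = 40.81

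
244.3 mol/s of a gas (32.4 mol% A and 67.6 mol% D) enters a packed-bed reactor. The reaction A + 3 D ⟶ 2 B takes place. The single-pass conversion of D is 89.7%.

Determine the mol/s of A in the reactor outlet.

D reacted = 0.897 × 165.1 = 148.1 mol/s; ν_D = −3, so ξ = 148.1/3 = 49.38 mol/s.
Outlet amounts (n = n₀ + ν ξ):
  A: 79.15 − 1(49.38) = 29.77
  D: 165.1 − 3(49.38) = 17.01
  B: 0 + 2(49.38) = 98.76

29.8 mol/s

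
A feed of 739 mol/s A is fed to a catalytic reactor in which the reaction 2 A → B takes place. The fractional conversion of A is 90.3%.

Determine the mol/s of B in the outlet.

A reacted = 0.903 × 739 = 667.3 mol/s; ν_A = −2, so ξ = 667.3/2 = 333.7 mol/s.
Outlet amounts (n = n₀ + ν ξ):
  A: 739 − 2(333.7) = 71.68
  B: 0 + 1(333.7) = 333.7

334 mol/s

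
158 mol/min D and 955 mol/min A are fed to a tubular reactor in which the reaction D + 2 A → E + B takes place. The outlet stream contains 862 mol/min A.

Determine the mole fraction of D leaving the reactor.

0.105

For A: n = n₀ − 2ξ → 862 = 955 − 2ξ, giving ξ = 46.5 mol/min.
Outlet amounts (n = n₀ + ν ξ):
  D: 158 − 1(46.5) = 111.5
  A: 955 − 2(46.5) = 862
  E: 0 + 1(46.5) = 46.5
  B: 0 + 1(46.5) = 46.5
Total out = 1066 mol/min; y_D = 111.5 / 1066 = 0.1045.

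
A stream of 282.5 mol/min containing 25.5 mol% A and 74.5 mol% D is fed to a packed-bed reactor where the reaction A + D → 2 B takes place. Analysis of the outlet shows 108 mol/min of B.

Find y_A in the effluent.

0.0638

For B: n = n₀ + 2ξ → 108 = 0 + 2ξ, giving ξ = 54 mol/min.
Outlet amounts (n = n₀ + ν ξ):
  A: 72.04 − 1(54) = 18.04
  D: 210.5 − 1(54) = 156.5
  B: 0 + 2(54) = 108
Total out = 282.5 mol/min; y_A = 18.04 / 282.5 = 0.06385.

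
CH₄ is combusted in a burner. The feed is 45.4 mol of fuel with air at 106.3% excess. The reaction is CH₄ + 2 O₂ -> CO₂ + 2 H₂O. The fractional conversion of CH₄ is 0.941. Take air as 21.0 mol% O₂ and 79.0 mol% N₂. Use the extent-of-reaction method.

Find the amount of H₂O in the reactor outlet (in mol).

Stoichiometric O₂ = 2 × 45.4 = 90.8 mol; O₂ fed = 90.8 × 2.063 = 187.3 mol.
N₂ fed = 187.3 × 79/21 = 704.7 mol.
Fuel reacted = 0.941 × 45.4 → ξ = 42.72 mol.
Outlet (n = n₀ + ν ξ):
  CH₄: 45.4 − 1(42.72) = 2.679
  O₂: 187.3 − 2(42.72) = 101.9
  N₂: 704.7 (inert)
  CO₂: 0 + 1(42.72) = 42.72
  H₂O: 0 + 2(42.72) = 85.44

85.4 mol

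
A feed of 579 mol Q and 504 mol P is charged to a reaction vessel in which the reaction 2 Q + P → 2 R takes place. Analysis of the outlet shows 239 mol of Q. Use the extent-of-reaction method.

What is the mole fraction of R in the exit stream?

For Q: n = n₀ − 2ξ → 239 = 579 − 2ξ, giving ξ = 170 mol.
Outlet amounts (n = n₀ + ν ξ):
  Q: 579 − 2(170) = 239
  P: 504 − 1(170) = 334
  R: 0 + 2(170) = 340
Total out = 913 mol; y_R = 340 / 913 = 0.3724.

0.372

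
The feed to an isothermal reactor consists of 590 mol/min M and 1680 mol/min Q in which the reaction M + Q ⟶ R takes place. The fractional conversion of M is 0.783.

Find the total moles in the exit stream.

1810 mol/min

M reacted = 0.783 × 590 = 462 mol/min; ν_M = −1, so ξ = 462/1 = 462 mol/min.
Outlet amounts (n = n₀ + ν ξ):
  M: 590 − 1(462) = 128
  Q: 1680 − 1(462) = 1218
  R: 0 + 1(462) = 462
Total out = 128 + 1218 + 462 = 1808 mol/min.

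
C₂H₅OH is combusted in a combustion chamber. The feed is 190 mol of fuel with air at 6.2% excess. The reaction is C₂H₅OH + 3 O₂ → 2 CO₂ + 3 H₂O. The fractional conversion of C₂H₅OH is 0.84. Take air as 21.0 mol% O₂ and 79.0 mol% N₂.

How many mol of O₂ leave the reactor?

Stoichiometric O₂ = 3 × 190 = 570 mol; O₂ fed = 570 × 1.062 = 605.3 mol.
N₂ fed = 605.3 × 79/21 = 2277 mol.
Fuel reacted = 0.84 × 190 → ξ = 159.6 mol.
Outlet (n = n₀ + ν ξ):
  C₂H₅OH: 190 − 1(159.6) = 30.4
  O₂: 605.3 − 3(159.6) = 126.5
  N₂: 2277 (inert)
  CO₂: 0 + 2(159.6) = 319.2
  H₂O: 0 + 3(159.6) = 478.8

127 mol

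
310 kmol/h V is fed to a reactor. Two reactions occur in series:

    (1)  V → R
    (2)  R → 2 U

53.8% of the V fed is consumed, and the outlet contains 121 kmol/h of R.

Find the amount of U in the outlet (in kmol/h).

Conversion of V: V consumed = 1ξ₁ = 0.538 × 310 → ξ₁ = 166.8 kmol/h.
R balance: n_R = 0 + 1ξ₁ − 1ξ₂ = 121 → ξ₂ = (1·166.8 − 121)/1 = 45.78 kmol/h.
Outlet amounts (n = n₀ + Σ ν·ξ):
  V: 310 − 1(166.8) = 143.2
  R: 0 + 1(166.8) − 1(45.78) = 121
  U: 0 + 2(45.78) = 91.56

91.6 kmol/h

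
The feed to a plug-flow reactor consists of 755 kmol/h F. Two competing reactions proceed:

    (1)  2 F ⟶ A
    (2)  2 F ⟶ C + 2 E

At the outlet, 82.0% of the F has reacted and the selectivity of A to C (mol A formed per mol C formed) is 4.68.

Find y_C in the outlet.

0.0983

Conversion of F: F consumed = 0.82 × 755 = 619.1 kmol/h = 2ξ₁ + 2ξ₂.
Selectivity: 1ξ₁ / (1ξ₂) = 4.68 → ξ₁ = 4.68 ξ₂.
Substitute: (2·4.68 + 2) ξ₂ = 619.1 → ξ₂ = 54.5 kmol/h, ξ₁ = 255.1 kmol/h.
Outlet amounts (n = n₀ + Σ ν·ξ):
  F: 755 − 2(255.1) − 2(54.5) = 135.9
  A: 0 + 1(255.1) = 255.1
  C: 0 + 1(54.5) = 54.5
  E: 0 + 2(54.5) = 109
Total out = 554.4 kmol/h; y_C = 54.5 / 554.4 = 0.09829.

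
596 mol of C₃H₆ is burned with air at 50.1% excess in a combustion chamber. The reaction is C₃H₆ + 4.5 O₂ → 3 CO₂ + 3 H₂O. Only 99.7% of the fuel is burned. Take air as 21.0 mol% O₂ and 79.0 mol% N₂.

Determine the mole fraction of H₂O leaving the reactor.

Stoichiometric O₂ = 4.5 × 596 = 2682 mol; O₂ fed = 2682 × 1.501 = 4026 mol.
N₂ fed = 4026 × 79/21 = 15140 mol.
Fuel reacted = 0.997 × 596 → ξ = 594.2 mol.
Outlet (n = n₀ + ν ξ):
  C₃H₆: 596 − 1(594.2) = 1.788
  O₂: 4026 − 4.5(594.2) = 1352
  N₂: 15140 (inert)
  CO₂: 0 + 3(594.2) = 1783
  H₂O: 0 + 3(594.2) = 1783
Total out = 20060 mol; y_H₂O = 1783 / 20060 = 0.08885.

0.0889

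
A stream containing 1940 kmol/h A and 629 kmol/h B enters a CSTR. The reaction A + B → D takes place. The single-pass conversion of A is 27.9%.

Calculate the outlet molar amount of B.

A reacted = 0.279 × 1940 = 541.3 kmol/h; ν_A = −1, so ξ = 541.3/1 = 541.3 kmol/h.
Outlet amounts (n = n₀ + ν ξ):
  A: 1940 − 1(541.3) = 1399
  B: 629 − 1(541.3) = 87.74
  D: 0 + 1(541.3) = 541.3

87.7 kmol/h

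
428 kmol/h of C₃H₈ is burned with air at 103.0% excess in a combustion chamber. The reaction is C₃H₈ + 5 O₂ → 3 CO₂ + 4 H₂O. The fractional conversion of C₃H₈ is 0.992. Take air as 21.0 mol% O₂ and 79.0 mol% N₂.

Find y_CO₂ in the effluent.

0.0591

Stoichiometric O₂ = 5 × 428 = 2140 kmol/h; O₂ fed = 2140 × 2.030 = 4344 kmol/h.
N₂ fed = 4344 × 79/21 = 16340 kmol/h.
Fuel reacted = 0.992 × 428 → ξ = 424.6 kmol/h.
Outlet (n = n₀ + ν ξ):
  C₃H₈: 428 − 1(424.6) = 3.424
  O₂: 4344 − 5(424.6) = 2221
  N₂: 16340 (inert)
  CO₂: 0 + 3(424.6) = 1274
  H₂O: 0 + 4(424.6) = 1698
Total out = 21540 kmol/h; y_CO₂ = 1274 / 21540 = 0.05914.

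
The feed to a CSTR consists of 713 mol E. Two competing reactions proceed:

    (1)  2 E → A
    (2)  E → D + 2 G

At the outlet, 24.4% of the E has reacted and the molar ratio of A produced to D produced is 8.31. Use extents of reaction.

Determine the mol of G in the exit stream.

Conversion of E: E consumed = 0.244 × 713 = 174 mol = 2ξ₁ + 1ξ₂.
Selectivity: 1ξ₁ / (1ξ₂) = 8.31 → ξ₁ = 8.31 ξ₂.
Substitute: (2·8.31 + 1) ξ₂ = 174 → ξ₂ = 9.874 mol, ξ₁ = 82.05 mol.
Outlet amounts (n = n₀ + Σ ν·ξ):
  E: 713 − 2(82.05) − 1(9.874) = 539
  A: 0 + 1(82.05) = 82.05
  D: 0 + 1(9.874) = 9.874
  G: 0 + 2(9.874) = 19.75

19.7 mol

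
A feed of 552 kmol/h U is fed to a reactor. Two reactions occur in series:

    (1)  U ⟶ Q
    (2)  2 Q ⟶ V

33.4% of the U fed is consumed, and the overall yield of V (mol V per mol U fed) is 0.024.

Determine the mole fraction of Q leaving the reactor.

0.293

Conversion of U: U consumed = 1ξ₁ = 0.334 × 552 → ξ₁ = 184.4 kmol/h.
Yield of V: 1ξ₂ / 552 = 0.024 → ξ₂ = 13.25 kmol/h.
Outlet amounts (n = n₀ + Σ ν·ξ):
  U: 552 − 1(184.4) = 367.6
  Q: 0 + 1(184.4) − 2(13.25) = 157.9
  V: 0 + 1(13.25) = 13.25
Total out = 538.8 kmol/h; y_Q = 157.9 / 538.8 = 0.293.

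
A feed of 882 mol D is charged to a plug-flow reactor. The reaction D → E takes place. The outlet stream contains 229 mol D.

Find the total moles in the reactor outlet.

For D: n = n₀ − 1ξ → 229 = 882 − 1ξ, giving ξ = 653 mol.
Outlet amounts (n = n₀ + ν ξ):
  D: 882 − 1(653) = 229
  E: 0 + 1(653) = 653
Total out = 229 + 653 = 882 mol.

882 mol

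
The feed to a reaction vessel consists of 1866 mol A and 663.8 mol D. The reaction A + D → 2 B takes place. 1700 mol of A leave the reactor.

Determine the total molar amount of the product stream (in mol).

For A: n = n₀ − 1ξ → 1700 = 1866 − 1ξ, giving ξ = 166 mol.
Outlet amounts (n = n₀ + ν ξ):
  A: 1866 − 1(166) = 1700
  D: 663.8 − 1(166) = 497.8
  B: 0 + 2(166) = 332
Total out = 1700 + 497.8 + 332 = 2530 mol.

2530 mol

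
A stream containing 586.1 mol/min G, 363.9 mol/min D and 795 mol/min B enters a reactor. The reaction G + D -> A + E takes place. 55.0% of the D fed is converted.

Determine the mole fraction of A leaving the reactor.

0.115

D reacted = 0.55 × 363.9 = 200.1 mol/min; ν_D = −1, so ξ = 200.1/1 = 200.1 mol/min.
Outlet amounts (n = n₀ + ν ξ):
  G: 586.1 − 1(200.1) = 386
  D: 363.9 − 1(200.1) = 163.8
  A: 0 + 1(200.1) = 200.1
  E: 0 + 1(200.1) = 200.1
  B: 795 (inert)
Total out = 1745 mol/min; y_A = 200.1 / 1745 = 0.1147.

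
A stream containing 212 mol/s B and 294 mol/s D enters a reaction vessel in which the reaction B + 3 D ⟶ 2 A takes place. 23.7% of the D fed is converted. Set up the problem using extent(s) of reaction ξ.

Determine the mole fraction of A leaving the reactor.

0.101

D reacted = 0.237 × 294 = 69.68 mol/s; ν_D = −3, so ξ = 69.68/3 = 23.23 mol/s.
Outlet amounts (n = n₀ + ν ξ):
  B: 212 − 1(23.23) = 188.8
  D: 294 − 3(23.23) = 224.3
  A: 0 + 2(23.23) = 46.45
Total out = 459.5 mol/s; y_A = 46.45 / 459.5 = 0.1011.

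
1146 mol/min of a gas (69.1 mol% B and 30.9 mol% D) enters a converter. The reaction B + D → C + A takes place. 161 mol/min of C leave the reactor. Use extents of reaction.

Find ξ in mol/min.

For C: n = n₀ + 1ξ → 161 = 0 + 1ξ, giving ξ = 161 mol/min.
Outlet amounts (n = n₀ + ν ξ):
  B: 791.9 − 1(161) = 630.9
  D: 354.1 − 1(161) = 193.1
  C: 0 + 1(161) = 161
  A: 0 + 1(161) = 161

ξ = 161 mol/min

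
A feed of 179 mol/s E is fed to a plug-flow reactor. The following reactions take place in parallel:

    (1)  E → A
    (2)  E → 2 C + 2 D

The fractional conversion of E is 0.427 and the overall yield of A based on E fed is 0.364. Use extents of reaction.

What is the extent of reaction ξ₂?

Yield of A: 1ξ₁ / 179 = 0.364 → ξ₁ = 65.16 mol/s.
Conversion of E: 1ξ₁ + 1ξ₂ = 0.427 × 179 = 76.43 → ξ₂ = 11.28 mol/s.
Outlet amounts (n = n₀ + Σ ν·ξ):
  E: 179 − 1(65.16) − 1(11.28) = 102.6
  A: 0 + 1(65.16) = 65.16
  C: 0 + 2(11.28) = 22.55
  D: 0 + 2(11.28) = 22.55

ξ₂ = 11.3 mol/s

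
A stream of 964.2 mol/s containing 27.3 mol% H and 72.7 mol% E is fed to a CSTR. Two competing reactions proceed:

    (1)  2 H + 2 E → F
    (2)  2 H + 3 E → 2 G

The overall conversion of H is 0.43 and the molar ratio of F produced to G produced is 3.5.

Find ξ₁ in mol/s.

ξ₁ = 49.5 mol/s

Conversion of H: H consumed = 0.43 × 263.2 = 113.2 mol/s = 2ξ₁ + 2ξ₂.
Selectivity: 1ξ₁ / (2ξ₂) = 3.5 → ξ₁ = 7 ξ₂.
Substitute: (2·7 + 2) ξ₂ = 113.2 → ξ₂ = 7.074 mol/s, ξ₁ = 49.52 mol/s.
Outlet amounts (n = n₀ + Σ ν·ξ):
  H: 263.2 − 2(49.52) − 2(7.074) = 150
  E: 701 − 2(49.52) − 3(7.074) = 580.7
  F: 0 + 1(49.52) = 49.52
  G: 0 + 2(7.074) = 14.15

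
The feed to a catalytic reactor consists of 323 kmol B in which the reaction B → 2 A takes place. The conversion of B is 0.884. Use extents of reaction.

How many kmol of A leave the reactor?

B reacted = 0.884 × 323 = 285.5 kmol; ν_B = −1, so ξ = 285.5/1 = 285.5 kmol.
Outlet amounts (n = n₀ + ν ξ):
  B: 323 − 1(285.5) = 37.47
  A: 0 + 2(285.5) = 571.1

571 kmol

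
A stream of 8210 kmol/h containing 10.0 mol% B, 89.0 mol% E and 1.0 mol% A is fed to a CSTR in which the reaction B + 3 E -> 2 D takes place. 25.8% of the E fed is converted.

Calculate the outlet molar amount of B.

E reacted = 0.258 × 7307 = 1885 kmol/h; ν_E = −3, so ξ = 1885/3 = 628.4 kmol/h.
Outlet amounts (n = n₀ + ν ξ):
  B: 821 − 1(628.4) = 192.6
  E: 7307 − 3(628.4) = 5422
  D: 0 + 2(628.4) = 1257
  A: 82.1 (inert)

193 kmol/h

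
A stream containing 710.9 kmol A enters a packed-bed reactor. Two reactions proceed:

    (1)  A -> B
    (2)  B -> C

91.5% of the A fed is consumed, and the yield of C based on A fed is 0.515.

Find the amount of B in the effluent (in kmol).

Conversion of A: A consumed = 1ξ₁ = 0.915 × 710.9 → ξ₁ = 650.5 kmol.
Yield of C: 1ξ₂ / 710.9 = 0.515 → ξ₂ = 366.1 kmol.
Outlet amounts (n = n₀ + Σ ν·ξ):
  A: 710.9 − 1(650.5) = 60.43
  B: 0 + 1(650.5) − 1(366.1) = 284.4
  C: 0 + 1(366.1) = 366.1

284 kmol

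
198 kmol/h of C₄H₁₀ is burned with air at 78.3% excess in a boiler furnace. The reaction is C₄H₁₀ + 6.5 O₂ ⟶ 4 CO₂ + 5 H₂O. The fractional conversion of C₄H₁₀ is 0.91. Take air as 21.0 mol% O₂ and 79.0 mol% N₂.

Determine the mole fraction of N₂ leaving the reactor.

0.758

Stoichiometric O₂ = 6.5 × 198 = 1287 kmol/h; O₂ fed = 1287 × 1.783 = 2295 kmol/h.
N₂ fed = 2295 × 79/21 = 8633 kmol/h.
Fuel reacted = 0.91 × 198 → ξ = 180.2 kmol/h.
Outlet (n = n₀ + ν ξ):
  C₄H₁₀: 198 − 1(180.2) = 17.82
  O₂: 2295 − 6.5(180.2) = 1124
  N₂: 8633 (inert)
  CO₂: 0 + 4(180.2) = 720.7
  H₂O: 0 + 5(180.2) = 900.9
Total out = 11400 kmol/h; y_N₂ = 8633 / 11400 = 0.7575.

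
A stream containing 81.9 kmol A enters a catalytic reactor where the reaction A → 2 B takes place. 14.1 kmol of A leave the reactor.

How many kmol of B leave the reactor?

For A: n = n₀ − 1ξ → 14.1 = 81.9 − 1ξ, giving ξ = 67.8 kmol.
Outlet amounts (n = n₀ + ν ξ):
  A: 81.9 − 1(67.8) = 14.1
  B: 0 + 2(67.8) = 135.6

136 kmol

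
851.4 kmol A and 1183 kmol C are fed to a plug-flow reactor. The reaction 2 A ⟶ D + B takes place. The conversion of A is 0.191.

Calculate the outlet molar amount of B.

A reacted = 0.191 × 851.4 = 162.6 kmol; ν_A = −2, so ξ = 162.6/2 = 81.31 kmol.
Outlet amounts (n = n₀ + ν ξ):
  A: 851.4 − 2(81.31) = 688.8
  D: 0 + 1(81.31) = 81.31
  B: 0 + 1(81.31) = 81.31
  C: 1183 (inert)

81.3 kmol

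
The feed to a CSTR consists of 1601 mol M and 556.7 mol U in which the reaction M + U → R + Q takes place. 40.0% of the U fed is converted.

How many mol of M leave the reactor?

1380 mol

U reacted = 0.4 × 556.7 = 222.7 mol; ν_U = −1, so ξ = 222.7/1 = 222.7 mol.
Outlet amounts (n = n₀ + ν ξ):
  M: 1601 − 1(222.7) = 1378
  U: 556.7 − 1(222.7) = 334
  R: 0 + 1(222.7) = 222.7
  Q: 0 + 1(222.7) = 222.7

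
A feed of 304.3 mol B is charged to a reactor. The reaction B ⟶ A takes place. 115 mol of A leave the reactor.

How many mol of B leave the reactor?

For A: n = n₀ + 1ξ → 115 = 0 + 1ξ, giving ξ = 115 mol.
Outlet amounts (n = n₀ + ν ξ):
  B: 304.3 − 1(115) = 189.3
  A: 0 + 1(115) = 115

189 mol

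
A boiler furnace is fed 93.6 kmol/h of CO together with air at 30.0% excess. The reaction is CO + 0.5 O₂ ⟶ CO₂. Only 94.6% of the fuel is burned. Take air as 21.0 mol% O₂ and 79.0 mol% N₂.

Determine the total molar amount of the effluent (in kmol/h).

339 kmol/h

Stoichiometric O₂ = 0.5 × 93.6 = 46.8 kmol/h; O₂ fed = 46.8 × 1.300 = 60.84 kmol/h.
N₂ fed = 60.84 × 79/21 = 228.9 kmol/h.
Fuel reacted = 0.946 × 93.6 → ξ = 88.55 kmol/h.
Outlet (n = n₀ + ν ξ):
  CO: 93.6 − 1(88.55) = 5.054
  O₂: 60.84 − 0.5(88.55) = 16.57
  N₂: 228.9 (inert)
  CO₂: 0 + 1(88.55) = 88.55
Total out = 5.054 + 16.57 + 228.9 + 88.55 = 339 kmol/h.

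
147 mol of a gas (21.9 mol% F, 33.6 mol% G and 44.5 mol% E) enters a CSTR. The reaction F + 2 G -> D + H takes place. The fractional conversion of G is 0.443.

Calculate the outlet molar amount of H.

G reacted = 0.443 × 49.39 = 21.88 mol; ν_G = −2, so ξ = 21.88/2 = 10.94 mol.
Outlet amounts (n = n₀ + ν ξ):
  F: 32.19 − 1(10.94) = 21.25
  G: 49.39 − 2(10.94) = 27.51
  D: 0 + 1(10.94) = 10.94
  H: 0 + 1(10.94) = 10.94
  E: 65.42 (inert)

10.9 mol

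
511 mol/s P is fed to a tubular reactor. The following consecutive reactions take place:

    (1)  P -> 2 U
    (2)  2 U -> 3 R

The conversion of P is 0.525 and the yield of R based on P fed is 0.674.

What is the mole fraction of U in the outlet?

Conversion of P: P consumed = 1ξ₁ = 0.525 × 511 → ξ₁ = 268.3 mol/s.
Yield of R: 3ξ₂ / 511 = 0.674 → ξ₂ = 114.8 mol/s.
Outlet amounts (n = n₀ + Σ ν·ξ):
  P: 511 − 1(268.3) = 242.7
  U: 0 + 2(268.3) − 2(114.8) = 306.9
  R: 0 + 3(114.8) = 344.4
Total out = 894.1 mol/s; y_U = 306.9 / 894.1 = 0.3433.

0.343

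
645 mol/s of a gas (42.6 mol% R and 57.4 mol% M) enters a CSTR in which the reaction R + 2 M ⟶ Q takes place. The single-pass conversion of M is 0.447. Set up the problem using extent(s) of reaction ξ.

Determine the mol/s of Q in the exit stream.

M reacted = 0.447 × 370.2 = 165.5 mol/s; ν_M = −2, so ξ = 165.5/2 = 82.75 mol/s.
Outlet amounts (n = n₀ + ν ξ):
  R: 274.8 − 1(82.75) = 192
  M: 370.2 − 2(82.75) = 204.7
  Q: 0 + 1(82.75) = 82.75

82.7 mol/s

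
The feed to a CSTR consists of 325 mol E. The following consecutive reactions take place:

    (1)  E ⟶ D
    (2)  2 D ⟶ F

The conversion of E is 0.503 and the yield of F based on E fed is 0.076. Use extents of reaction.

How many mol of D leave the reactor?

Conversion of E: E consumed = 1ξ₁ = 0.503 × 325 → ξ₁ = 163.5 mol.
Yield of F: 1ξ₂ / 325 = 0.076 → ξ₂ = 24.7 mol.
Outlet amounts (n = n₀ + Σ ν·ξ):
  E: 325 − 1(163.5) = 161.5
  D: 0 + 1(163.5) − 2(24.7) = 114.1
  F: 0 + 1(24.7) = 24.7

114 mol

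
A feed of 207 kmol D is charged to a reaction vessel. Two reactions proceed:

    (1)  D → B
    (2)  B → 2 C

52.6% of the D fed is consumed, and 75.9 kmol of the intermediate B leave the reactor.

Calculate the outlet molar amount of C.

66 kmol

Conversion of D: D consumed = 1ξ₁ = 0.526 × 207 → ξ₁ = 108.9 kmol.
B balance: n_B = 0 + 1ξ₁ − 1ξ₂ = 75.9 → ξ₂ = (1·108.9 − 75.9)/1 = 32.98 kmol.
Outlet amounts (n = n₀ + Σ ν·ξ):
  D: 207 − 1(108.9) = 98.12
  B: 0 + 1(108.9) − 1(32.98) = 75.9
  C: 0 + 2(32.98) = 65.96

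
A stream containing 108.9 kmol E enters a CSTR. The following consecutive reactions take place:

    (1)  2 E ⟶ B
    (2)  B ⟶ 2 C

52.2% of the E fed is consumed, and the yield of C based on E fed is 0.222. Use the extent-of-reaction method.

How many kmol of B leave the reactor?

Conversion of E: E consumed = 2ξ₁ = 0.522 × 108.9 → ξ₁ = 28.42 kmol.
Yield of C: 2ξ₂ / 108.9 = 0.222 → ξ₂ = 12.09 kmol.
Outlet amounts (n = n₀ + Σ ν·ξ):
  E: 108.9 − 2(28.42) = 52.05
  B: 0 + 1(28.42) − 1(12.09) = 16.34
  C: 0 + 2(12.09) = 24.18

16.3 kmol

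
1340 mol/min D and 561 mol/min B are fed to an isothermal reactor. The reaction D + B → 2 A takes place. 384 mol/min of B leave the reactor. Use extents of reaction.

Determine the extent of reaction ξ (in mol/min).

ξ = 177 mol/min

For B: n = n₀ − 1ξ → 384 = 561 − 1ξ, giving ξ = 177 mol/min.
Outlet amounts (n = n₀ + ν ξ):
  D: 1340 − 1(177) = 1163
  B: 561 − 1(177) = 384
  A: 0 + 2(177) = 354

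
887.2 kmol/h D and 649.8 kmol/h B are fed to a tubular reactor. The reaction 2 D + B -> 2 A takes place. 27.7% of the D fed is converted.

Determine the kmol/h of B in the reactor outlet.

D reacted = 0.277 × 887.2 = 245.8 kmol/h; ν_D = −2, so ξ = 245.8/2 = 122.9 kmol/h.
Outlet amounts (n = n₀ + ν ξ):
  D: 887.2 − 2(122.9) = 641.4
  B: 649.8 − 1(122.9) = 526.9
  A: 0 + 2(122.9) = 245.8

527 kmol/h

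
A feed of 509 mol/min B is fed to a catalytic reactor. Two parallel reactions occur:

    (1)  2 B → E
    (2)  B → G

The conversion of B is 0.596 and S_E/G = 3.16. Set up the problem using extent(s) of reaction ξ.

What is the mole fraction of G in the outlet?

Conversion of B: B consumed = 0.596 × 509 = 303.4 mol/min = 2ξ₁ + 1ξ₂.
Selectivity: 1ξ₁ / (1ξ₂) = 3.16 → ξ₁ = 3.16 ξ₂.
Substitute: (2·3.16 + 1) ξ₂ = 303.4 → ξ₂ = 41.44 mol/min, ξ₁ = 131 mol/min.
Outlet amounts (n = n₀ + Σ ν·ξ):
  B: 509 − 2(131) − 1(41.44) = 205.6
  E: 0 + 1(131) = 131
  G: 0 + 1(41.44) = 41.44
Total out = 378 mol/min; y_G = 41.44 / 378 = 0.1096.

0.11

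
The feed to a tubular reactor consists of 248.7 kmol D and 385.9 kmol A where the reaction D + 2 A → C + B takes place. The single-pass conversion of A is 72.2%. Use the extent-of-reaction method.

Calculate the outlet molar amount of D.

109 kmol

A reacted = 0.722 × 385.9 = 278.6 kmol; ν_A = −2, so ξ = 278.6/2 = 139.3 kmol.
Outlet amounts (n = n₀ + ν ξ):
  D: 248.7 − 1(139.3) = 109.4
  A: 385.9 − 2(139.3) = 107.3
  C: 0 + 1(139.3) = 139.3
  B: 0 + 1(139.3) = 139.3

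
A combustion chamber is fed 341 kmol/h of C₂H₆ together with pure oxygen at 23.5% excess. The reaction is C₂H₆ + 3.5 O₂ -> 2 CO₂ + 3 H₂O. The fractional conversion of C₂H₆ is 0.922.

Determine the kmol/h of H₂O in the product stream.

Stoichiometric O₂ = 3.5 × 341 = 1194 kmol/h; O₂ fed = 1194 × 1.235 = 1474 kmol/h.
Fuel reacted = 0.922 × 341 → ξ = 314.4 kmol/h.
Outlet (n = n₀ + ν ξ):
  C₂H₆: 341 − 1(314.4) = 26.6
  O₂: 1474 − 3.5(314.4) = 373.6
  CO₂: 0 + 2(314.4) = 628.8
  H₂O: 0 + 3(314.4) = 943.2

943 kmol/h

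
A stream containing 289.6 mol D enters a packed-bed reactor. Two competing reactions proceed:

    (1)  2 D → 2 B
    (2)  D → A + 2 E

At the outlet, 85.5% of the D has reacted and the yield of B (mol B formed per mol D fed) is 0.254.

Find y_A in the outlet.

Yield of B: 2ξ₁ / 289.6 = 0.254 → ξ₁ = 36.78 mol.
Conversion of D: 2ξ₁ + 1ξ₂ = 0.855 × 289.6 = 247.6 → ξ₂ = 174 mol.
Outlet amounts (n = n₀ + Σ ν·ξ):
  D: 289.6 − 2(36.78) − 1(174) = 41.99
  B: 0 + 2(36.78) = 73.56
  A: 0 + 1(174) = 174
  E: 0 + 2(174) = 348.1
Total out = 637.7 mol; y_A = 174 / 637.7 = 0.2729.

0.273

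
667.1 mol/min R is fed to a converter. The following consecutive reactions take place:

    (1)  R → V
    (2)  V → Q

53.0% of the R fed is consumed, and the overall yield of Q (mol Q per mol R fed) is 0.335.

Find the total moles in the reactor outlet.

667 mol/min

Conversion of R: R consumed = 1ξ₁ = 0.53 × 667.1 → ξ₁ = 353.6 mol/min.
Yield of Q: 1ξ₂ / 667.1 = 0.335 → ξ₂ = 223.5 mol/min.
Outlet amounts (n = n₀ + Σ ν·ξ):
  R: 667.1 − 1(353.6) = 313.5
  V: 0 + 1(353.6) − 1(223.5) = 130.1
  Q: 0 + 1(223.5) = 223.5
Total out = 313.5 + 130.1 + 223.5 = 667.1 mol/min.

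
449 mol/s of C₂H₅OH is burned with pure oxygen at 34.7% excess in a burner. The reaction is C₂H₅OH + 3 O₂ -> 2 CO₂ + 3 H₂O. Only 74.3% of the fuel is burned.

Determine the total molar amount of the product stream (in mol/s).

Stoichiometric O₂ = 3 × 449 = 1347 mol/s; O₂ fed = 1347 × 1.347 = 1814 mol/s.
Fuel reacted = 0.743 × 449 → ξ = 333.6 mol/s.
Outlet (n = n₀ + ν ξ):
  C₂H₅OH: 449 − 1(333.6) = 115.4
  O₂: 1814 − 3(333.6) = 813.6
  CO₂: 0 + 2(333.6) = 667.2
  H₂O: 0 + 3(333.6) = 1001
Total out = 115.4 + 813.6 + 667.2 + 1001 = 2597 mol/s.

2600 mol/s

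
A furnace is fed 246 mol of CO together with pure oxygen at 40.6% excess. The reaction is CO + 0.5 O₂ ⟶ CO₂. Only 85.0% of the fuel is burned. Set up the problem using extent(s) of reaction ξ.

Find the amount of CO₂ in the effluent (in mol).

Stoichiometric O₂ = 0.5 × 246 = 123 mol; O₂ fed = 123 × 1.406 = 172.9 mol.
Fuel reacted = 0.85 × 246 → ξ = 209.1 mol.
Outlet (n = n₀ + ν ξ):
  CO: 246 − 1(209.1) = 36.9
  O₂: 172.9 − 0.5(209.1) = 68.39
  CO₂: 0 + 1(209.1) = 209.1

209 mol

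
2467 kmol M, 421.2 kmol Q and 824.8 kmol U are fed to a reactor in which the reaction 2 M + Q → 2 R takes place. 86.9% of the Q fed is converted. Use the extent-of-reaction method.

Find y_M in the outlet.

0.518

Q reacted = 0.869 × 421.2 = 366 kmol; ν_Q = −1, so ξ = 366/1 = 366 kmol.
Outlet amounts (n = n₀ + ν ξ):
  M: 2467 − 2(366) = 1735
  Q: 421.2 − 1(366) = 55.18
  R: 0 + 2(366) = 732
  U: 824.8 (inert)
Total out = 3347 kmol; y_M = 1735 / 3347 = 0.5184.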